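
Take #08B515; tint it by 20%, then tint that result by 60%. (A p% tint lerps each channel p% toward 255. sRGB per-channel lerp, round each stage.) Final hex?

#08B515 is rgb(8, 181, 21).
Lerp each channel 20% toward 255:
  R: 8 + 0.2×(255−8) = 8 + 49.4 = 57.4 → 57
  G: 181 + 14.8 = 195.8 → 196
  B: 21 + 46.8 = 67.8 → 68
After the tint: rgb(57, 196, 68) = #39C444.
Per channel, c → c + 0.6(255 − c):
  R: 57 + 0.6×(255−57) = 57 + 118.8 = 175.8 → 176
  G: 196 + 35.4 = 231.4 → 231
  B: 68 + 0.6×(255−68) = 68 + 112.2 = 180.2 → 180
rgb(176, 231, 180) = #B0E7B4.

#B0E7B4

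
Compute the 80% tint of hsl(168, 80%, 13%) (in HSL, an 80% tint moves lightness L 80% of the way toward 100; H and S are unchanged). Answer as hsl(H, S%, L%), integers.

hsl(168, 80%, 83%)

L moves 80% from 13 toward 100: 13 + 69.6 = 82.6 → 83.
H and S are unchanged.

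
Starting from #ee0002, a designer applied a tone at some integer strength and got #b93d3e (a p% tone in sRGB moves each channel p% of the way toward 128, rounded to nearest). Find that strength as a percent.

#ee0002 is rgb(238, 0, 2); #b93d3e is rgb(185, 61, 62).
On the G channel (widest range): 61 ≈ 0 + (p/100)(128 − 0), so p ≈ 100×(61 − 0)/(128 − 0) = 6100/128 = 47.66.
p = 48 reproduces all three channels after rounding.

48%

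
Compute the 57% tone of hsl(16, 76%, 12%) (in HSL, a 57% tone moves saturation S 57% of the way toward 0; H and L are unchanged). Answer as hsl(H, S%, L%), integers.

hsl(16, 33%, 12%)

S moves 57% from 76 toward 0: 76 − 43.32 = 32.68 → 33.
H and L are unchanged.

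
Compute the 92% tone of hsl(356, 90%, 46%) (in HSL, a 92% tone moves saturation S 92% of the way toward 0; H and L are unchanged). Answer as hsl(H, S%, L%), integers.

S moves 92% from 90 toward 0: 90 − 82.8 = 7.2 → 7.
H and L are unchanged.

hsl(356, 7%, 46%)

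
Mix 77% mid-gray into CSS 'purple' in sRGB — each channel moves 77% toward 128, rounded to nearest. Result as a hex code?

CSS purple is rgb(128, 0, 128).
Per channel, c → c + 0.77(128 − c):
  R: 128 + 0 = 128 → 128
  G: 0 + 98.56 = 98.56 → 99
  B: 128 + 0 = 128 → 128
rgb(128, 99, 128) = #806380.

#806380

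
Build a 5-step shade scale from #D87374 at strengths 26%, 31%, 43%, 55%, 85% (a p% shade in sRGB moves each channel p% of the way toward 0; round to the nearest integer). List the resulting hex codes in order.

#D87374 is rgb(216, 115, 116).
26%: (216 − 56.16 = 159.84→160, 115 − 29.9 = 85.1→85, 116 − 30.16 = 85.84→86) → #A05556
31%: (216 − 66.96 = 149.04→149, 115 − 35.65 = 79.35→79, 116 − 35.96 = 80.04→80) → #954F50
43%: (216 − 92.88 = 123.12→123, 115 − 49.45 = 65.55→66, 116 − 49.88 = 66.12→66) → #7B4242
55%: (216 − 118.8 = 97.2→97, 115 − 63.25 = 51.75→52, 116 − 63.8 = 52.2→52) → #613434
85%: (216 − 183.6 = 32.4→32, 115 − 97.75 = 17.25→17, 116 − 98.6 = 17.4→17) → #201111

#A05556, #954F50, #7B4242, #613434, #201111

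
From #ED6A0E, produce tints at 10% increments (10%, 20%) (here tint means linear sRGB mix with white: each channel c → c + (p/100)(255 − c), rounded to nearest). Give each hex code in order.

#ED6A0E is rgb(237, 106, 14).
10%: (237 + 1.8 = 238.8→239, 106 + 14.9 = 120.9→121, 14 + 24.1 = 38.1→38) → #EF7926
20%: (237 + 3.6 = 240.6→241, 106 + 29.8 = 135.8→136, 14 + 48.2 = 62.2→62) → #F1883E

#EF7926, #F1883E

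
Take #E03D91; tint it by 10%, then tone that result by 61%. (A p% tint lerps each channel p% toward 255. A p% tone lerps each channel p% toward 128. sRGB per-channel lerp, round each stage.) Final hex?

#E03D91 is rgb(224, 61, 145).
Per channel, c → c + 0.1(255 − c):
  R: 224 + 0.1×(255−224) = 224 + 3.1 = 227.1 → 227
  G: 61 + 0.1×(255−61) = 61 + 19.4 = 80.4 → 80
  B: 145 + 0.1×(255−145) = 145 + 11 = 156 → 156
After the tint: rgb(227, 80, 156) = #E3509C.
Lerp each channel 61% toward 128:
  R: 227 + 0.61×(128−227) = 227 − 60.39 = 166.61 → 167
  G: 80 + 0.61×(128−80) = 80 + 29.28 = 109.28 → 109
  B: 156 − 17.08 = 138.92 → 139
rgb(167, 109, 139) = #A76D8B.

#A76D8B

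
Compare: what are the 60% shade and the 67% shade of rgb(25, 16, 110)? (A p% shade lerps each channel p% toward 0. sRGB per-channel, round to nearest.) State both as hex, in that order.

60% shade:
  R: 25 + 0.6×(0−25) = 25 − 15 = 10 → 10
  G: 16 − 9.6 = 6.4 → 6
  B: 110 + 0.6×(0−110) = 110 − 66 = 44 → 44
  → #0a062c
67% shade:
  R: 25 − 16.75 = 8.25 → 8
  G: 16 + 0.67×(0−16) = 16 − 10.72 = 5.28 → 5
  B: 110 + 0.67×(0−110) = 110 − 73.7 = 36.3 → 36
  → #080524

#0a062c, #080524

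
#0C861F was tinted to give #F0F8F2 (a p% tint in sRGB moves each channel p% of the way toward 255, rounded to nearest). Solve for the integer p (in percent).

94%

#0C861F is rgb(12, 134, 31); #F0F8F2 is rgb(240, 248, 242).
On the R channel (widest range): 240 ≈ 12 + (p/100)(255 − 12), so p ≈ 100×(240 − 12)/(255 − 12) = 22800/243 = 93.83.
p = 94 reproduces all three channels after rounding.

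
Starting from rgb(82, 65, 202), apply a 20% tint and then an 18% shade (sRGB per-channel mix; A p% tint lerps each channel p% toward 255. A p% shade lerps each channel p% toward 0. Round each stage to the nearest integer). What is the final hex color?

A 20% tint moves each channel 20% toward 255:
  R: 82 + 0.2×(255−82) = 82 + 34.6 = 116.6 → 117
  G: 65 + 0.2×(255−65) = 65 + 38 = 103 → 103
  B: 202 + 10.6 = 212.6 → 213
After the tint: rgb(117, 103, 213) = #7567D5.
Per channel, c → c + 0.18(0 − c):
  R: 117 + 0.18×(0−117) = 117 − 21.06 = 95.94 → 96
  G: 103 + 0.18×(0−103) = 103 − 18.54 = 84.46 → 84
  B: 213 − 38.34 = 174.66 → 175
rgb(96, 84, 175) = #6054AF.

#6054AF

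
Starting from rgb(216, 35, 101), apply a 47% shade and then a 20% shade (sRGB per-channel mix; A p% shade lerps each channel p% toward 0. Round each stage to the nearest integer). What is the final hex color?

#5B0F2B

Lerp each channel 47% toward 0:
  R: 216 − 101.52 = 114.48 → 114
  G: 35 + 0.47×(0−35) = 35 − 16.45 = 18.55 → 19
  B: 101 − 47.47 = 53.53 → 54
After the shade: rgb(114, 19, 54) = #721336.
Per channel, c → c + 0.2(0 − c):
  R: 114 + 0.2×(0−114) = 114 − 22.8 = 91.2 → 91
  G: 19 − 3.8 = 15.2 → 15
  B: 54 + 0.2×(0−54) = 54 − 10.8 = 43.2 → 43
rgb(91, 15, 43) = #5B0F2B.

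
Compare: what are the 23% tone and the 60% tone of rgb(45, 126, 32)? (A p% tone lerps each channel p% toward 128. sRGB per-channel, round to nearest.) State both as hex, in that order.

23% tone:
  R: 45 + 19.09 = 64.09 → 64
  G: 126 + 0.46 = 126.46 → 126
  B: 32 + 0.23×(128−32) = 32 + 22.08 = 54.08 → 54
  → #407E36
60% tone:
  R: 45 + 0.6×(128−45) = 45 + 49.8 = 94.8 → 95
  G: 126 + 1.2 = 127.2 → 127
  B: 32 + 57.6 = 89.6 → 90
  → #5F7F5A

#407E36, #5F7F5A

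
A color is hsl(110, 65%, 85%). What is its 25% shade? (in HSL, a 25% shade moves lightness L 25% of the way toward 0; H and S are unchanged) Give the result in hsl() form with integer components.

hsl(110, 65%, 64%)

L moves 25% from 85 toward 0: 85 − 21.25 = 63.75 → 64.
H and S are unchanged.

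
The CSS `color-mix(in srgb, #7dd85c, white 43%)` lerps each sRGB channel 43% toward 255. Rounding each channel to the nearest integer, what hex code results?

#b5e9a2

#7dd85c is rgb(125, 216, 92).
A 43% tint moves each channel 43% toward 255:
  R: 125 + 0.43×(255−125) = 125 + 55.9 = 180.9 → 181
  G: 216 + 0.43×(255−216) = 216 + 16.77 = 232.77 → 233
  B: 92 + 0.43×(255−92) = 92 + 70.09 = 162.09 → 162
rgb(181, 233, 162) = #b5e9a2.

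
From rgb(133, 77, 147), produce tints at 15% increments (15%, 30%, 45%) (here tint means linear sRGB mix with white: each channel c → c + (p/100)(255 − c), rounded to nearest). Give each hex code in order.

15%: (133 + 18.3 = 151.3→151, 77 + 26.7 = 103.7→104, 147 + 16.2 = 163.2→163) → #9768A3
30%: (133 + 36.6 = 169.6→170, 77 + 53.4 = 130.4→130, 147 + 32.4 = 179.4→179) → #AA82B3
45%: (133 + 54.9 = 187.9→188, 77 + 80.1 = 157.1→157, 147 + 48.6 = 195.6→196) → #BC9DC4

#9768A3, #AA82B3, #BC9DC4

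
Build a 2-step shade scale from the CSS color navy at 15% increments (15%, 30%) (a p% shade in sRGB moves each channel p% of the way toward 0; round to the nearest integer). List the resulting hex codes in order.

CSS navy is rgb(0, 0, 128).
15%: (0→0, 0→0, 128 − 19.2 = 108.8→109) → #00006D
30%: (0→0, 0→0, 128 − 38.4 = 89.6→90) → #00005A

#00006D, #00005A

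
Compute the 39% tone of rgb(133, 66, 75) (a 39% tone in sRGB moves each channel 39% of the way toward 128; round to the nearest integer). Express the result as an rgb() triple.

A 39% tone moves each channel 39% toward 128:
  R: 133 + 0.39×(128−133) = 133 − 1.95 = 131.05 → 131
  G: 66 + 24.18 = 90.18 → 90
  B: 75 + 0.39×(128−75) = 75 + 20.67 = 95.67 → 96

rgb(131, 90, 96)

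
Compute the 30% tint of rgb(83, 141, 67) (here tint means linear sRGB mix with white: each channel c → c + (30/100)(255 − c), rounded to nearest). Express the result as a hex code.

#87AF7B

Lerp each channel 30% toward 255:
  R: 83 + 51.6 = 134.6 → 135
  G: 141 + 0.3×(255−141) = 141 + 34.2 = 175.2 → 175
  B: 67 + 0.3×(255−67) = 67 + 56.4 = 123.4 → 123
rgb(135, 175, 123) = #87AF7B.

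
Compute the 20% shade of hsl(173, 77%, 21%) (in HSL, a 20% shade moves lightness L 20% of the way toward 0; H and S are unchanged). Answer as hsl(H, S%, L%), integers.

L moves 20% from 21 toward 0: 21 − 4.2 = 16.8 → 17.
H and S are unchanged.

hsl(173, 77%, 17%)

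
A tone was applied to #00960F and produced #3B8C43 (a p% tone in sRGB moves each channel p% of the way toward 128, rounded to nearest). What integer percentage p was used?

46%

#00960F is rgb(0, 150, 15); #3B8C43 is rgb(59, 140, 67).
On the R channel (widest range): 59 ≈ 0 + (p/100)(128 − 0), so p ≈ 100×(59 − 0)/(128 − 0) = 5900/128 = 46.09.
p = 46 reproduces all three channels after rounding.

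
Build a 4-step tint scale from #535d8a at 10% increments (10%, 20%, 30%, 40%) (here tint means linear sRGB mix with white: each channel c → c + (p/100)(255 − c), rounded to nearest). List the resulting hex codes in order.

#646d96, #757da1, #878ead, #989eb9

#535d8a is rgb(83, 93, 138).
10%: (83 + 17.2 = 100.2→100, 93 + 16.2 = 109.2→109, 138 + 11.7 = 149.7→150) → #646d96
20%: (83 + 34.4 = 117.4→117, 93 + 32.4 = 125.4→125, 138 + 23.4 = 161.4→161) → #757da1
30%: (83 + 51.6 = 134.6→135, 93 + 48.6 = 141.6→142, 138 + 35.1 = 173.1→173) → #878ead
40%: (83 + 68.8 = 151.8→152, 93 + 64.8 = 157.8→158, 138 + 46.8 = 184.8→185) → #989eb9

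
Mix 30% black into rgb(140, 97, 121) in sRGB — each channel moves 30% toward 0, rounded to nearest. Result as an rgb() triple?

Per channel, c → c + 0.3(0 − c):
  R: 140 − 42 = 98 → 98
  G: 97 + 0.3×(0−97) = 97 − 29.1 = 67.9 → 68
  B: 121 − 36.3 = 84.7 → 85

rgb(98, 68, 85)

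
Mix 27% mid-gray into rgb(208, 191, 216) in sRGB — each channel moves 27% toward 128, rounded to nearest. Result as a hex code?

#baaec0

A 27% tone moves each channel 27% toward 128:
  R: 208 − 21.6 = 186.4 → 186
  G: 191 + 0.27×(128−191) = 191 − 17.01 = 173.99 → 174
  B: 216 − 23.76 = 192.24 → 192
rgb(186, 174, 192) = #baaec0.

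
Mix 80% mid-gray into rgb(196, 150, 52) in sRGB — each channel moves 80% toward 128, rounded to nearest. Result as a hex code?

#8E8471

Per channel, c → c + 0.8(128 − c):
  R: 196 − 54.4 = 141.6 → 142
  G: 150 + 0.8×(128−150) = 150 − 17.6 = 132.4 → 132
  B: 52 + 0.8×(128−52) = 52 + 60.8 = 112.8 → 113
rgb(142, 132, 113) = #8E8471.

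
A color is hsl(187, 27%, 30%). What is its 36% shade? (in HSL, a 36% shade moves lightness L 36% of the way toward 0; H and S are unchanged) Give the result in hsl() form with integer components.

L moves 36% from 30 toward 0: 30 − 10.8 = 19.2 → 19.
H and S are unchanged.

hsl(187, 27%, 19%)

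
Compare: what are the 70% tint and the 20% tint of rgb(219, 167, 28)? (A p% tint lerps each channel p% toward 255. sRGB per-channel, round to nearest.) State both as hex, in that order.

#f4e5bb, #e2b949

70% tint:
  R: 219 + 0.7×(255−219) = 219 + 25.2 = 244.2 → 244
  G: 167 + 0.7×(255−167) = 167 + 61.6 = 228.6 → 229
  B: 28 + 0.7×(255−28) = 28 + 158.9 = 186.9 → 187
  → #f4e5bb
20% tint:
  R: 219 + 7.2 = 226.2 → 226
  G: 167 + 17.6 = 184.6 → 185
  B: 28 + 0.2×(255−28) = 28 + 45.4 = 73.4 → 73
  → #e2b949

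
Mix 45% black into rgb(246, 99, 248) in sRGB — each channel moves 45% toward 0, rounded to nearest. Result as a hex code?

Lerp each channel 45% toward 0:
  R: 246 + 0.45×(0−246) = 246 − 110.7 = 135.3 → 135
  G: 99 + 0.45×(0−99) = 99 − 44.55 = 54.45 → 54
  B: 248 + 0.45×(0−248) = 248 − 111.6 = 136.4 → 136
rgb(135, 54, 136) = #873688.

#873688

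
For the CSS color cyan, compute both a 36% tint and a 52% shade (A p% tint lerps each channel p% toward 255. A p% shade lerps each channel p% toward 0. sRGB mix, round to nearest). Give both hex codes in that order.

CSS cyan is rgb(0, 255, 255).
36% tint:
  R: 0 + 91.8 = 91.8 → 92
  G: 255 + 0.36×(255−255) = 255 + 0 = 255 → 255
  B: 255 + 0.36×(255−255) = 255 + 0 = 255 → 255
  → #5cffff
52% shade:
  R: 0 + 0.52×(0−0) = 0 + 0 = 0 → 0
  G: 255 + 0.52×(0−255) = 255 − 132.6 = 122.4 → 122
  B: 255 − 132.6 = 122.4 → 122
  → #007a7a

#5cffff, #007a7a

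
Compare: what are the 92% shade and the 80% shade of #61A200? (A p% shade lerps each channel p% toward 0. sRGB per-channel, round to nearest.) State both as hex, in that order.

#080D00, #132000

#61A200 is rgb(97, 162, 0).
92% shade:
  R: 97 + 0.92×(0−97) = 97 − 89.24 = 7.76 → 8
  G: 162 + 0.92×(0−162) = 162 − 149.04 = 12.96 → 13
  B: 0 + 0 = 0 → 0
  → #080D00
80% shade:
  R: 97 − 77.6 = 19.4 → 19
  G: 162 − 129.6 = 32.4 → 32
  B: 0 + 0 = 0 → 0
  → #132000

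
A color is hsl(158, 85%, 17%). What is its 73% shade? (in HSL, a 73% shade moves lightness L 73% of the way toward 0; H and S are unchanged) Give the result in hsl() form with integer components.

L moves 73% from 17 toward 0: 17 − 12.41 = 4.59 → 5.
H and S are unchanged.

hsl(158, 85%, 5%)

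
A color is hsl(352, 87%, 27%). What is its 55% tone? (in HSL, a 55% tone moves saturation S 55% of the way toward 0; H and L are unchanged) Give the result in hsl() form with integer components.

hsl(352, 39%, 27%)

S moves 55% from 87 toward 0: 87 − 47.85 = 39.15 → 39.
H and L are unchanged.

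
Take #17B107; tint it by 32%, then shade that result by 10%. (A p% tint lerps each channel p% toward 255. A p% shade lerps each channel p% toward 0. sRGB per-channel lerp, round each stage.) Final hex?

#57B64D

#17B107 is rgb(23, 177, 7).
Per channel, c → c + 0.32(255 − c):
  R: 23 + 74.24 = 97.24 → 97
  G: 177 + 0.32×(255−177) = 177 + 24.96 = 201.96 → 202
  B: 7 + 0.32×(255−7) = 7 + 79.36 = 86.36 → 86
After the tint: rgb(97, 202, 86) = #61CA56.
Per channel, c → c + 0.1(0 − c):
  R: 97 − 9.7 = 87.3 → 87
  G: 202 − 20.2 = 181.8 → 182
  B: 86 + 0.1×(0−86) = 86 − 8.6 = 77.4 → 77
rgb(87, 182, 77) = #57B64D.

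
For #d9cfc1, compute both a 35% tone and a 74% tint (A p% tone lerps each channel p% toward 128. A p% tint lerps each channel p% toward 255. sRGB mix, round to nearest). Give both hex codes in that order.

#d9cfc1 is rgb(217, 207, 193).
35% tone:
  R: 217 + 0.35×(128−217) = 217 − 31.15 = 185.85 → 186
  G: 207 + 0.35×(128−207) = 207 − 27.65 = 179.35 → 179
  B: 193 − 22.75 = 170.25 → 170
  → #bab3aa
74% tint:
  R: 217 + 0.74×(255−217) = 217 + 28.12 = 245.12 → 245
  G: 207 + 0.74×(255−207) = 207 + 35.52 = 242.52 → 243
  B: 193 + 0.74×(255−193) = 193 + 45.88 = 238.88 → 239
  → #f5f3ef

#bab3aa, #f5f3ef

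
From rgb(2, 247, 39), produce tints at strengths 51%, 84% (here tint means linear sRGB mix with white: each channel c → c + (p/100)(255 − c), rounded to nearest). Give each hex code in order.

51%: (2 + 129.03 = 131.03→131, 247 + 4.08 = 251.08→251, 39 + 110.16 = 149.16→149) → #83FB95
84%: (2 + 212.52 = 214.52→215, 247 + 6.72 = 253.72→254, 39 + 181.44 = 220.44→220) → #D7FEDC

#83FB95, #D7FEDC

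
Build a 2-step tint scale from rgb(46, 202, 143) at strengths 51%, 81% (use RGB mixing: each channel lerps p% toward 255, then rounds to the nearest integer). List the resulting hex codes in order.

51%: (46 + 106.59 = 152.59→153, 202 + 27.03 = 229.03→229, 143 + 57.12 = 200.12→200) → #99e5c8
81%: (46 + 169.29 = 215.29→215, 202 + 42.93 = 244.93→245, 143 + 90.72 = 233.72→234) → #d7f5ea

#99e5c8, #d7f5ea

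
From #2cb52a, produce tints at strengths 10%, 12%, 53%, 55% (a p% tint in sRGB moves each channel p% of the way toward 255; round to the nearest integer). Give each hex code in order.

#41bc3f, #45be44, #9cdc9b, #a0de9f

#2cb52a is rgb(44, 181, 42).
10%: (44 + 21.1 = 65.1→65, 181 + 7.4 = 188.4→188, 42 + 21.3 = 63.3→63) → #41bc3f
12%: (44 + 25.32 = 69.32→69, 181 + 8.88 = 189.88→190, 42 + 25.56 = 67.56→68) → #45be44
53%: (44 + 111.83 = 155.83→156, 181 + 39.22 = 220.22→220, 42 + 112.89 = 154.89→155) → #9cdc9b
55%: (44 + 116.05 = 160.05→160, 181 + 40.7 = 221.7→222, 42 + 117.15 = 159.15→159) → #a0de9f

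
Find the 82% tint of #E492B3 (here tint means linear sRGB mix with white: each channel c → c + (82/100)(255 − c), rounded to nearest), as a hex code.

#E492B3 is rgb(228, 146, 179).
Per channel, c → c + 0.82(255 − c):
  R: 228 + 0.82×(255−228) = 228 + 22.14 = 250.14 → 250
  G: 146 + 0.82×(255−146) = 146 + 89.38 = 235.38 → 235
  B: 179 + 0.82×(255−179) = 179 + 62.32 = 241.32 → 241
rgb(250, 235, 241) = #FAEBF1.

#FAEBF1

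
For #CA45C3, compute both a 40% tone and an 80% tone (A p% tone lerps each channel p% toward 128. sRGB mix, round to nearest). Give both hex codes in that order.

#CA45C3 is rgb(202, 69, 195).
40% tone:
  R: 202 − 29.6 = 172.4 → 172
  G: 69 + 0.4×(128−69) = 69 + 23.6 = 92.6 → 93
  B: 195 − 26.8 = 168.2 → 168
  → #AC5DA8
80% tone:
  R: 202 + 0.8×(128−202) = 202 − 59.2 = 142.8 → 143
  G: 69 + 47.2 = 116.2 → 116
  B: 195 + 0.8×(128−195) = 195 − 53.6 = 141.4 → 141
  → #8F748D

#AC5DA8, #8F748D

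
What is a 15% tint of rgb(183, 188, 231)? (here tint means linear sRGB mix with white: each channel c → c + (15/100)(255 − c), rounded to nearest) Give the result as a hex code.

Per channel, c → c + 0.15(255 − c):
  R: 183 + 10.8 = 193.8 → 194
  G: 188 + 0.15×(255−188) = 188 + 10.05 = 198.05 → 198
  B: 231 + 0.15×(255−231) = 231 + 3.6 = 234.6 → 235
rgb(194, 198, 235) = #C2C6EB.

#C2C6EB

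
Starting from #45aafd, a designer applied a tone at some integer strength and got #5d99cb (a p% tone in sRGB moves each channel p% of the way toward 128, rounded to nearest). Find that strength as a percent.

40%

#45aafd is rgb(69, 170, 253); #5d99cb is rgb(93, 153, 203).
On the B channel (widest range): 203 ≈ 253 + (p/100)(128 − 253), so p ≈ 100×(203 − 253)/(128 − 253) = -5000/-125 = 40.00.
p = 40 reproduces all three channels after rounding.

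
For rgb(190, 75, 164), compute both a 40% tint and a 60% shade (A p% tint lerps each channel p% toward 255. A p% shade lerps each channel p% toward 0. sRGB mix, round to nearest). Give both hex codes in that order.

40% tint:
  R: 190 + 0.4×(255−190) = 190 + 26 = 216 → 216
  G: 75 + 0.4×(255−75) = 75 + 72 = 147 → 147
  B: 164 + 36.4 = 200.4 → 200
  → #d893c8
60% shade:
  R: 190 − 114 = 76 → 76
  G: 75 + 0.6×(0−75) = 75 − 45 = 30 → 30
  B: 164 − 98.4 = 65.6 → 66
  → #4c1e42

#d893c8, #4c1e42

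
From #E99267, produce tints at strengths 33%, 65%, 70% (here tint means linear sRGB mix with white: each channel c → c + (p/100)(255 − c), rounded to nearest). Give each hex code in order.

#F0B699, #F7D9CA, #F8DED1

#E99267 is rgb(233, 146, 103).
33%: (233 + 7.26 = 240.26→240, 146 + 35.97 = 181.97→182, 103 + 50.16 = 153.16→153) → #F0B699
65%: (233 + 14.3 = 247.3→247, 146 + 70.85 = 216.85→217, 103 + 98.8 = 201.8→202) → #F7D9CA
70%: (233 + 15.4 = 248.4→248, 146 + 76.3 = 222.3→222, 103 + 106.4 = 209.4→209) → #F8DED1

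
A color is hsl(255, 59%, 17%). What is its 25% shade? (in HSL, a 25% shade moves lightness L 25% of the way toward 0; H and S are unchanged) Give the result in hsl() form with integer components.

hsl(255, 59%, 13%)

L moves 25% from 17 toward 0: 17 − 4.25 = 12.75 → 13.
H and S are unchanged.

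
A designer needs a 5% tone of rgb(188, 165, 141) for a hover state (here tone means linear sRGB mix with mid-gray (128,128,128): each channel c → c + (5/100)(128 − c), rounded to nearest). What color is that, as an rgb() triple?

Per channel, c → c + 0.05(128 − c):
  R: 188 − 3 = 185 → 185
  G: 165 + 0.05×(128−165) = 165 − 1.85 = 163.15 → 163
  B: 141 − 0.65 = 140.35 → 140

rgb(185, 163, 140)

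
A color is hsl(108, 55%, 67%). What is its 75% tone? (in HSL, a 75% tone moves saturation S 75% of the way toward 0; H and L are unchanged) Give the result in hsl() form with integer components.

hsl(108, 14%, 67%)

S moves 75% from 55 toward 0: 55 − 41.25 = 13.75 → 14.
H and L are unchanged.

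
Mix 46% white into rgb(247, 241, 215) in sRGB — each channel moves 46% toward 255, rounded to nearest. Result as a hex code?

#FBF7E9

A 46% tint moves each channel 46% toward 255:
  R: 247 + 0.46×(255−247) = 247 + 3.68 = 250.68 → 251
  G: 241 + 0.46×(255−241) = 241 + 6.44 = 247.44 → 247
  B: 215 + 0.46×(255−215) = 215 + 18.4 = 233.4 → 233
rgb(251, 247, 233) = #FBF7E9.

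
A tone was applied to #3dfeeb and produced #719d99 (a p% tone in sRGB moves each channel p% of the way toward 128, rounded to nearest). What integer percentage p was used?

#3dfeeb is rgb(61, 254, 235); #719d99 is rgb(113, 157, 153).
On the G channel (widest range): 157 ≈ 254 + (p/100)(128 − 254), so p ≈ 100×(157 − 254)/(128 − 254) = -9700/-126 = 76.98.
p = 77 reproduces all three channels after rounding.

77%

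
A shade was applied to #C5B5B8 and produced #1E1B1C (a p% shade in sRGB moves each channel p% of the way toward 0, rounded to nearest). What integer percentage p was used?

#C5B5B8 is rgb(197, 181, 184); #1E1B1C is rgb(30, 27, 28).
On the R channel (widest range): 30 ≈ 197 + (p/100)(0 − 197), so p ≈ 100×(30 − 197)/(0 − 197) = -16700/-197 = 84.77.
p = 85 reproduces all three channels after rounding.

85%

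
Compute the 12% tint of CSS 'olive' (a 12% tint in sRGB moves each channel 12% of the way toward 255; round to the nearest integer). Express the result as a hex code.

CSS olive is rgb(128, 128, 0).
Per channel, c → c + 0.12(255 − c):
  R: 128 + 0.12×(255−128) = 128 + 15.24 = 143.24 → 143
  G: 128 + 15.24 = 143.24 → 143
  B: 0 + 0.12×(255−0) = 0 + 30.6 = 30.6 → 31
rgb(143, 143, 31) = #8F8F1F.

#8F8F1F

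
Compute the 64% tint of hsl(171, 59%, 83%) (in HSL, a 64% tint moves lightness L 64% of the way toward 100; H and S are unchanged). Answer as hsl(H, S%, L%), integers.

hsl(171, 59%, 94%)

L moves 64% from 83 toward 100: 83 + 10.88 = 93.88 → 94.
H and S are unchanged.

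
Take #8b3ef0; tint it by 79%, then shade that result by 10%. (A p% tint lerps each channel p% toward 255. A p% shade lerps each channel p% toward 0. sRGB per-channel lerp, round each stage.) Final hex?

#d0c1e3

#8b3ef0 is rgb(139, 62, 240).
A 79% tint moves each channel 79% toward 255:
  R: 139 + 0.79×(255−139) = 139 + 91.64 = 230.64 → 231
  G: 62 + 0.79×(255−62) = 62 + 152.47 = 214.47 → 214
  B: 240 + 11.85 = 251.85 → 252
After the tint: rgb(231, 214, 252) = #e7d6fc.
A 10% shade moves each channel 10% toward 0:
  R: 231 − 23.1 = 207.9 → 208
  G: 214 − 21.4 = 192.6 → 193
  B: 252 − 25.2 = 226.8 → 227
rgb(208, 193, 227) = #d0c1e3.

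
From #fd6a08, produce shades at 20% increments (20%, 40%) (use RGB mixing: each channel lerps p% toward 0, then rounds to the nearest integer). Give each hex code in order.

#fd6a08 is rgb(253, 106, 8).
20%: (253 − 50.6 = 202.4→202, 106 − 21.2 = 84.8→85, 8 − 1.6 = 6.4→6) → #ca5506
40%: (253 − 101.2 = 151.8→152, 106 − 42.4 = 63.6→64, 8 − 3.2 = 4.8→5) → #984005

#ca5506, #984005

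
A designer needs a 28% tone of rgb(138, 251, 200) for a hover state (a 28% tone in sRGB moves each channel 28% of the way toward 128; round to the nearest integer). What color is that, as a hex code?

A 28% tone moves each channel 28% toward 128:
  R: 138 + 0.28×(128−138) = 138 − 2.8 = 135.2 → 135
  G: 251 + 0.28×(128−251) = 251 − 34.44 = 216.56 → 217
  B: 200 + 0.28×(128−200) = 200 − 20.16 = 179.84 → 180
rgb(135, 217, 180) = #87D9B4.

#87D9B4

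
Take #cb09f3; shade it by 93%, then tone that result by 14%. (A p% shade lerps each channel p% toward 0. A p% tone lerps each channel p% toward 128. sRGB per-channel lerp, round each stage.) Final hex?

#1e1321

#cb09f3 is rgb(203, 9, 243).
A 93% shade moves each channel 93% toward 0:
  R: 203 + 0.93×(0−203) = 203 − 188.79 = 14.21 → 14
  G: 9 − 8.37 = 0.63 → 1
  B: 243 − 225.99 = 17.01 → 17
After the shade: rgb(14, 1, 17) = #0e0111.
Per channel, c → c + 0.14(128 − c):
  R: 14 + 0.14×(128−14) = 14 + 15.96 = 29.96 → 30
  G: 1 + 0.14×(128−1) = 1 + 17.78 = 18.78 → 19
  B: 17 + 15.54 = 32.54 → 33
rgb(30, 19, 33) = #1e1321.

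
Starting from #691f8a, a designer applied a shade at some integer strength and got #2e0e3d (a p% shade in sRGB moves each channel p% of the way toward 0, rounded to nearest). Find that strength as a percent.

56%

#691f8a is rgb(105, 31, 138); #2e0e3d is rgb(46, 14, 61).
On the B channel (widest range): 61 ≈ 138 + (p/100)(0 − 138), so p ≈ 100×(61 − 138)/(0 − 138) = -7700/-138 = 55.80.
p = 56 reproduces all three channels after rounding.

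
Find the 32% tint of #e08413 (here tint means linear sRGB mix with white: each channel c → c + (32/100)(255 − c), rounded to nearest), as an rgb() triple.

#e08413 is rgb(224, 132, 19).
Lerp each channel 32% toward 255:
  R: 224 + 9.92 = 233.92 → 234
  G: 132 + 39.36 = 171.36 → 171
  B: 19 + 75.52 = 94.52 → 95

rgb(234, 171, 95)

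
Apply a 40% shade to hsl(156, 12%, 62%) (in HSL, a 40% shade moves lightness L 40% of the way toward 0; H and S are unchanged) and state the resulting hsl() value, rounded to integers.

L moves 40% from 62 toward 0: 62 − 24.8 = 37.2 → 37.
H and S are unchanged.

hsl(156, 12%, 37%)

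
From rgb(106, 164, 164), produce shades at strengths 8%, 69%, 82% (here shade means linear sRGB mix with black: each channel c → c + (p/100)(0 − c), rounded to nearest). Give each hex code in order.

#629797, #213333, #131E1E

8%: (106 − 8.48 = 97.52→98, 164 − 13.12 = 150.88→151, 164 − 13.12 = 150.88→151) → #629797
69%: (106 − 73.14 = 32.86→33, 164 − 113.16 = 50.84→51, 164 − 113.16 = 50.84→51) → #213333
82%: (106 − 86.92 = 19.08→19, 164 − 134.48 = 29.52→30, 164 − 134.48 = 29.52→30) → #131E1E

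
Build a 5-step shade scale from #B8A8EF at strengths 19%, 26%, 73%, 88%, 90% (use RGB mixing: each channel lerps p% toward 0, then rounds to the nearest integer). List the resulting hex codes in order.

#B8A8EF is rgb(184, 168, 239).
19%: (184 − 34.96 = 149.04→149, 168 − 31.92 = 136.08→136, 239 − 45.41 = 193.59→194) → #9588C2
26%: (184 − 47.84 = 136.16→136, 168 − 43.68 = 124.32→124, 239 − 62.14 = 176.86→177) → #887CB1
73%: (184 − 134.32 = 49.68→50, 168 − 122.64 = 45.36→45, 239 − 174.47 = 64.53→65) → #322D41
88%: (184 − 161.92 = 22.08→22, 168 − 147.84 = 20.16→20, 239 − 210.32 = 28.68→29) → #16141D
90%: (184 − 165.6 = 18.4→18, 168 − 151.2 = 16.8→17, 239 − 215.1 = 23.9→24) → #121118

#9588C2, #887CB1, #322D41, #16141D, #121118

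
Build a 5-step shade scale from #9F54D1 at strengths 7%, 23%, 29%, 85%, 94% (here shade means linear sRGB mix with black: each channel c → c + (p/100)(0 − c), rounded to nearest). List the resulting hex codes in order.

#9F54D1 is rgb(159, 84, 209).
7%: (159 − 11.13 = 147.87→148, 84 − 5.88 = 78.12→78, 209 − 14.63 = 194.37→194) → #944EC2
23%: (159 − 36.57 = 122.43→122, 84 − 19.32 = 64.68→65, 209 − 48.07 = 160.93→161) → #7A41A1
29%: (159 − 46.11 = 112.89→113, 84 − 24.36 = 59.64→60, 209 − 60.61 = 148.39→148) → #713C94
85%: (159 − 135.15 = 23.85→24, 84 − 71.4 = 12.6→13, 209 − 177.65 = 31.35→31) → #180D1F
94%: (159 − 149.46 = 9.54→10, 84 − 78.96 = 5.04→5, 209 − 196.46 = 12.54→13) → #0A050D

#944EC2, #7A41A1, #713C94, #180D1F, #0A050D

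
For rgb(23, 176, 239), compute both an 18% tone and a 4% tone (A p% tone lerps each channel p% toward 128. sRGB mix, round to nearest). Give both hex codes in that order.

18% tone:
  R: 23 + 0.18×(128−23) = 23 + 18.9 = 41.9 → 42
  G: 176 + 0.18×(128−176) = 176 − 8.64 = 167.36 → 167
  B: 239 + 0.18×(128−239) = 239 − 19.98 = 219.02 → 219
  → #2AA7DB
4% tone:
  R: 23 + 0.04×(128−23) = 23 + 4.2 = 27.2 → 27
  G: 176 + 0.04×(128−176) = 176 − 1.92 = 174.08 → 174
  B: 239 + 0.04×(128−239) = 239 − 4.44 = 234.56 → 235
  → #1BAEEB

#2AA7DB, #1BAEEB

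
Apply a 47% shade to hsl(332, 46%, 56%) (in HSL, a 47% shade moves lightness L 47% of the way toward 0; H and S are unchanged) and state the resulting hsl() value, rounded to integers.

hsl(332, 46%, 30%)

L moves 47% from 56 toward 0: 56 − 26.32 = 29.68 → 30.
H and S are unchanged.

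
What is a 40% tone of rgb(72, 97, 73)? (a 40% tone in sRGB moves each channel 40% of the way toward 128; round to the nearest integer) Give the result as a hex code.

Per channel, c → c + 0.4(128 − c):
  R: 72 + 22.4 = 94.4 → 94
  G: 97 + 0.4×(128−97) = 97 + 12.4 = 109.4 → 109
  B: 73 + 0.4×(128−73) = 73 + 22 = 95 → 95
rgb(94, 109, 95) = #5E6D5F.

#5E6D5F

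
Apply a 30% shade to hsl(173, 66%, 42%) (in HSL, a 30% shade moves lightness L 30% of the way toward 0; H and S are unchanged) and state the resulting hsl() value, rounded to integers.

L moves 30% from 42 toward 0: 42 − 12.6 = 29.4 → 29.
H and S are unchanged.

hsl(173, 66%, 29%)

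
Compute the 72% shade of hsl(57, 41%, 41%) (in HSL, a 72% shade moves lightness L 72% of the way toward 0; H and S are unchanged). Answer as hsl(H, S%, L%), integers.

hsl(57, 41%, 11%)

L moves 72% from 41 toward 0: 41 − 29.52 = 11.48 → 11.
H and S are unchanged.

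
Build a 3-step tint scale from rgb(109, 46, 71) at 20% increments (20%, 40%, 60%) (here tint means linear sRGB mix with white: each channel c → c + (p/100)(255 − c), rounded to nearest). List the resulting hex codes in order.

#8A586C, #A78291, #C5ABB5

20%: (109 + 29.2 = 138.2→138, 46 + 41.8 = 87.8→88, 71 + 36.8 = 107.8→108) → #8A586C
40%: (109 + 58.4 = 167.4→167, 46 + 83.6 = 129.6→130, 71 + 73.6 = 144.6→145) → #A78291
60%: (109 + 87.6 = 196.6→197, 46 + 125.4 = 171.4→171, 71 + 110.4 = 181.4→181) → #C5ABB5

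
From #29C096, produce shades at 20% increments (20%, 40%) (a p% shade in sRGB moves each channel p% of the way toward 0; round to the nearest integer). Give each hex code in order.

#29C096 is rgb(41, 192, 150).
20%: (41 − 8.2 = 32.8→33, 192 − 38.4 = 153.6→154, 150 − 30 = 120→120) → #219A78
40%: (41 − 16.4 = 24.6→25, 192 − 76.8 = 115.2→115, 150 − 60 = 90→90) → #19735A

#219A78, #19735A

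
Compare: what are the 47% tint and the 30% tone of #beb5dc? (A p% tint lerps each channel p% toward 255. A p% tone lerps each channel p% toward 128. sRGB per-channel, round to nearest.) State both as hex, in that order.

#beb5dc is rgb(190, 181, 220).
47% tint:
  R: 190 + 0.47×(255−190) = 190 + 30.55 = 220.55 → 221
  G: 181 + 0.47×(255−181) = 181 + 34.78 = 215.78 → 216
  B: 220 + 16.45 = 236.45 → 236
  → #ddd8ec
30% tone:
  R: 190 + 0.3×(128−190) = 190 − 18.6 = 171.4 → 171
  G: 181 − 15.9 = 165.1 → 165
  B: 220 + 0.3×(128−220) = 220 − 27.6 = 192.4 → 192
  → #aba5c0

#ddd8ec, #aba5c0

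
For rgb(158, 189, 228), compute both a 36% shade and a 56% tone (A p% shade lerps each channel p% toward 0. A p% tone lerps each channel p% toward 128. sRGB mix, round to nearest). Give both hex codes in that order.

#657992, #8d9bac

36% shade:
  R: 158 + 0.36×(0−158) = 158 − 56.88 = 101.12 → 101
  G: 189 + 0.36×(0−189) = 189 − 68.04 = 120.96 → 121
  B: 228 + 0.36×(0−228) = 228 − 82.08 = 145.92 → 146
  → #657992
56% tone:
  R: 158 − 16.8 = 141.2 → 141
  G: 189 − 34.16 = 154.84 → 155
  B: 228 + 0.56×(128−228) = 228 − 56 = 172 → 172
  → #8d9bac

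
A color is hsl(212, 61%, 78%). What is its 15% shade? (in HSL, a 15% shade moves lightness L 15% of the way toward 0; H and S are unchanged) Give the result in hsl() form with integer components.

L moves 15% from 78 toward 0: 78 − 11.7 = 66.3 → 66.
H and S are unchanged.

hsl(212, 61%, 66%)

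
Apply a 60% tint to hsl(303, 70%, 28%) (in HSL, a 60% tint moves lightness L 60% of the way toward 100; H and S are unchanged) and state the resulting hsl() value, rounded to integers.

hsl(303, 70%, 71%)

L moves 60% from 28 toward 100: 28 + 43.2 = 71.2 → 71.
H and S are unchanged.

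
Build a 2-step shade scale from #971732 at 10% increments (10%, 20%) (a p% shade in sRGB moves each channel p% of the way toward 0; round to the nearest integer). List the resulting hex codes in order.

#88152D, #791228

#971732 is rgb(151, 23, 50).
10%: (151 − 15.1 = 135.9→136, 23 − 2.3 = 20.7→21, 50 − 5 = 45→45) → #88152D
20%: (151 − 30.2 = 120.8→121, 23 − 4.6 = 18.4→18, 50 − 10 = 40→40) → #791228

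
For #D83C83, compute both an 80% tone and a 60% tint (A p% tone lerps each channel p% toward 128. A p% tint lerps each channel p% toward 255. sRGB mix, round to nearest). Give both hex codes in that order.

#D83C83 is rgb(216, 60, 131).
80% tone:
  R: 216 + 0.8×(128−216) = 216 − 70.4 = 145.6 → 146
  G: 60 + 0.8×(128−60) = 60 + 54.4 = 114.4 → 114
  B: 131 − 2.4 = 128.6 → 129
  → #927281
60% tint:
  R: 216 + 0.6×(255−216) = 216 + 23.4 = 239.4 → 239
  G: 60 + 117 = 177 → 177
  B: 131 + 0.6×(255−131) = 131 + 74.4 = 205.4 → 205
  → #EFB1CD

#927281, #EFB1CD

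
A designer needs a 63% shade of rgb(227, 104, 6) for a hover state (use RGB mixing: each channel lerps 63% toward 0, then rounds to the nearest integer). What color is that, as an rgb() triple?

Per channel, c → c + 0.63(0 − c):
  R: 227 + 0.63×(0−227) = 227 − 143.01 = 83.99 → 84
  G: 104 + 0.63×(0−104) = 104 − 65.52 = 38.48 → 38
  B: 6 + 0.63×(0−6) = 6 − 3.78 = 2.22 → 2

rgb(84, 38, 2)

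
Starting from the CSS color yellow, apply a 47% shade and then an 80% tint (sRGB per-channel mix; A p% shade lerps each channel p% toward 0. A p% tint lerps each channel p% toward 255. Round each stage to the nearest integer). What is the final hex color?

#E7E7CC

CSS yellow is rgb(255, 255, 0).
Lerp each channel 47% toward 0:
  R: 255 + 0.47×(0−255) = 255 − 119.85 = 135.15 → 135
  G: 255 + 0.47×(0−255) = 255 − 119.85 = 135.15 → 135
  B: 0 + 0 = 0 → 0
After the shade: rgb(135, 135, 0) = #878700.
An 80% tint moves each channel 80% toward 255:
  R: 135 + 0.8×(255−135) = 135 + 96 = 231 → 231
  G: 135 + 96 = 231 → 231
  B: 0 + 0.8×(255−0) = 0 + 204 = 204 → 204
rgb(231, 231, 204) = #E7E7CC.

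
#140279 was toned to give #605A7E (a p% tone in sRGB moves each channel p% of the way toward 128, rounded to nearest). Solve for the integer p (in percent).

#140279 is rgb(20, 2, 121); #605A7E is rgb(96, 90, 126).
On the G channel (widest range): 90 ≈ 2 + (p/100)(128 − 2), so p ≈ 100×(90 − 2)/(128 − 2) = 8800/126 = 69.84.
p = 70 reproduces all three channels after rounding.

70%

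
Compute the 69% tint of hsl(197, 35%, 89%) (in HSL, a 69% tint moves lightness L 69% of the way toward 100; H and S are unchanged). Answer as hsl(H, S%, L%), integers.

hsl(197, 35%, 97%)

L moves 69% from 89 toward 100: 89 + 7.59 = 96.59 → 97.
H and S are unchanged.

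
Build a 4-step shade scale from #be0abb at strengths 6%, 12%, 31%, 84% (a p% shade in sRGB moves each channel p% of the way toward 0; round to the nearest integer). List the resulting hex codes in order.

#b309b0, #a709a5, #830781, #1e021e

#be0abb is rgb(190, 10, 187).
6%: (190 − 11.4 = 178.6→179, 10 − 0.6 = 9.4→9, 187 − 11.22 = 175.78→176) → #b309b0
12%: (190 − 22.8 = 167.2→167, 10 − 1.2 = 8.8→9, 187 − 22.44 = 164.56→165) → #a709a5
31%: (190 − 58.9 = 131.1→131, 10 − 3.1 = 6.9→7, 187 − 57.97 = 129.03→129) → #830781
84%: (190 − 159.6 = 30.4→30, 10 − 8.4 = 1.6→2, 187 − 157.08 = 29.92→30) → #1e021e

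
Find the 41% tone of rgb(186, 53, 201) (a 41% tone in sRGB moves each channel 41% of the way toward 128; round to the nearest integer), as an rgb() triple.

rgb(162, 84, 171)

Per channel, c → c + 0.41(128 − c):
  R: 186 − 23.78 = 162.22 → 162
  G: 53 + 0.41×(128−53) = 53 + 30.75 = 83.75 → 84
  B: 201 + 0.41×(128−201) = 201 − 29.93 = 171.07 → 171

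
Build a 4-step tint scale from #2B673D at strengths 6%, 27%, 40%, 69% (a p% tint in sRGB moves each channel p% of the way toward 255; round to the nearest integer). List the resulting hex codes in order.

#2B673D is rgb(43, 103, 61).
6%: (43 + 12.72 = 55.72→56, 103 + 9.12 = 112.12→112, 61 + 11.64 = 72.64→73) → #387049
27%: (43 + 57.24 = 100.24→100, 103 + 41.04 = 144.04→144, 61 + 52.38 = 113.38→113) → #649071
40%: (43 + 84.8 = 127.8→128, 103 + 60.8 = 163.8→164, 61 + 77.6 = 138.6→139) → #80A48B
69%: (43 + 146.28 = 189.28→189, 103 + 104.88 = 207.88→208, 61 + 133.86 = 194.86→195) → #BDD0C3

#387049, #649071, #80A48B, #BDD0C3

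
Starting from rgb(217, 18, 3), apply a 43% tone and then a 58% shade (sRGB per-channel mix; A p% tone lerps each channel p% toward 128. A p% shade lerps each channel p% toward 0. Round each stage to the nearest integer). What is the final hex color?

#4B1B18

A 43% tone moves each channel 43% toward 128:
  R: 217 + 0.43×(128−217) = 217 − 38.27 = 178.73 → 179
  G: 18 + 47.3 = 65.3 → 65
  B: 3 + 53.75 = 56.75 → 57
After the tone: rgb(179, 65, 57) = #B34139.
Lerp each channel 58% toward 0:
  R: 179 − 103.82 = 75.18 → 75
  G: 65 + 0.58×(0−65) = 65 − 37.7 = 27.3 → 27
  B: 57 + 0.58×(0−57) = 57 − 33.06 = 23.94 → 24
rgb(75, 27, 24) = #4B1B18.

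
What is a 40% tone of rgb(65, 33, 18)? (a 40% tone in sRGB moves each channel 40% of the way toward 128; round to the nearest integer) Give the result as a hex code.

A 40% tone moves each channel 40% toward 128:
  R: 65 + 25.2 = 90.2 → 90
  G: 33 + 0.4×(128−33) = 33 + 38 = 71 → 71
  B: 18 + 0.4×(128−18) = 18 + 44 = 62 → 62
rgb(90, 71, 62) = #5A473E.

#5A473E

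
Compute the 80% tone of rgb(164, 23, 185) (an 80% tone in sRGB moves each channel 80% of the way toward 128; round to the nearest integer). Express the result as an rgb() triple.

An 80% tone moves each channel 80% toward 128:
  R: 164 − 28.8 = 135.2 → 135
  G: 23 + 0.8×(128−23) = 23 + 84 = 107 → 107
  B: 185 + 0.8×(128−185) = 185 − 45.6 = 139.4 → 139

rgb(135, 107, 139)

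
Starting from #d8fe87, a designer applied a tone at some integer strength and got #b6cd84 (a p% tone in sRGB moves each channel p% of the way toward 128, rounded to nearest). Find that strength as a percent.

#d8fe87 is rgb(216, 254, 135); #b6cd84 is rgb(182, 205, 132).
On the G channel (widest range): 205 ≈ 254 + (p/100)(128 − 254), so p ≈ 100×(205 − 254)/(128 − 254) = -4900/-126 = 38.89.
p = 39 reproduces all three channels after rounding.

39%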